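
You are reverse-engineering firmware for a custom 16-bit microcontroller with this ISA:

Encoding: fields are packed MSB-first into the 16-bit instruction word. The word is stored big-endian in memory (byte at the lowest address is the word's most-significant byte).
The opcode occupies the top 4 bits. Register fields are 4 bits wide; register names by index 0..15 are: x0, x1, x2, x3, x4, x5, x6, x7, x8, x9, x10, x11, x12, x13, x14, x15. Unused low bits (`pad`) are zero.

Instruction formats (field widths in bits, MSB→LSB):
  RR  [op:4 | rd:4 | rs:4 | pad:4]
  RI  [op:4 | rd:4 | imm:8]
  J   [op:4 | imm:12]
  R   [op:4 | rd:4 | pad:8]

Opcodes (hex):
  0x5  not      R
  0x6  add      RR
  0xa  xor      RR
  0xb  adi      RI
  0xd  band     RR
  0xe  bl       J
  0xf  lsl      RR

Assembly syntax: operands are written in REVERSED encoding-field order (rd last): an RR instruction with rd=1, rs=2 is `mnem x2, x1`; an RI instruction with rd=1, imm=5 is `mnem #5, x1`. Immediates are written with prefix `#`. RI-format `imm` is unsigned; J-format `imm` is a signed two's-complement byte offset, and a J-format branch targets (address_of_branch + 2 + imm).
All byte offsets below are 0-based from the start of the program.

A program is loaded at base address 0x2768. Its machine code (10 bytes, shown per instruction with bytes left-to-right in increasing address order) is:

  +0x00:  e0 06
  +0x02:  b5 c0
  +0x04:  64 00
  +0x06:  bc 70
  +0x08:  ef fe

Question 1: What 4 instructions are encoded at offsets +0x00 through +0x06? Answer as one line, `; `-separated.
[00] e0 06 → 0xe006
  top 4b → 0xe → bl [J]
  imm@[11:0]=0x6 ⇒ #6
[02] b5 c0 → 0xb5c0
  top 4b → 0xb → adi [RI]
  rd@[11:8]=0x5 ⇒ x5
  imm@[7:0]=0xc0 ⇒ #192
[04] 64 00 → 0x6400
  top 4b → 0x6 → add [RR]
  rd@[11:8]=0x4 ⇒ x4
  rs@[7:4]=0x0 ⇒ x0
[06] bc 70 → 0xbc70
  top 4b → 0xb → adi [RI]
  rd@[11:8]=0xc ⇒ x12
  imm@[7:0]=0x70 ⇒ #112

bl #6; adi #192, x5; add x0, x4; adi #112, x12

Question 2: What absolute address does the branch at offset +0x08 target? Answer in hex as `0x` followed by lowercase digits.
0x2770

[08] ef fe → 0xeffe
  top 4b → 0xe → bl [J]
  [11:0] imm=4094 (s12→-2) = #-2
  target = base 0x2768 + off 0x08 + 2 + imm -2 = 0x2770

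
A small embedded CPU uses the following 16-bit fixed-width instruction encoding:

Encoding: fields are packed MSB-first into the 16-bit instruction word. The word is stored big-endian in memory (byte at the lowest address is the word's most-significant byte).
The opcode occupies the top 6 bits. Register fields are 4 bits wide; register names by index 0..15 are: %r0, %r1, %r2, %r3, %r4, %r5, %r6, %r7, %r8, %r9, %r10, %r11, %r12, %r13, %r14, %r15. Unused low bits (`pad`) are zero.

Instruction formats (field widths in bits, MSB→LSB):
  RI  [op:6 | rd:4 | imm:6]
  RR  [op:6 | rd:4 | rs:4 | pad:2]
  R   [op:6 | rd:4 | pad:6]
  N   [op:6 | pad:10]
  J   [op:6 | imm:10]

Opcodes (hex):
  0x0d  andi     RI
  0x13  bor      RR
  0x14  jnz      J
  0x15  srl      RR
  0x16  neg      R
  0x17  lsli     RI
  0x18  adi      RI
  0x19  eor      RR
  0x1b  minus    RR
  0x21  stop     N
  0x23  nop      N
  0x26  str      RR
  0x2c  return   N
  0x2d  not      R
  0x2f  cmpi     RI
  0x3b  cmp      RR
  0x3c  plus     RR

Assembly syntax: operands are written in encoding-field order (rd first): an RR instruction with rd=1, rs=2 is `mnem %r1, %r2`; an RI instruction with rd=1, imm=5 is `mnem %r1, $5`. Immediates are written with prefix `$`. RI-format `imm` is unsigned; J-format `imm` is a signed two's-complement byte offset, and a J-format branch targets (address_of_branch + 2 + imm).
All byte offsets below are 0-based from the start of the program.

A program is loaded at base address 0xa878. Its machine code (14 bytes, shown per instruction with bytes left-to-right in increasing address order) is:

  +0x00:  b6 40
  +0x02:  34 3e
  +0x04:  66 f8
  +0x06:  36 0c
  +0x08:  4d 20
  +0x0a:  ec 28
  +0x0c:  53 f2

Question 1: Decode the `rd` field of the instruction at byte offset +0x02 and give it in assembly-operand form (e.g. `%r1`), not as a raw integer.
%r0

[02] 34 3e → 0x343e
  op=0x343e>>10=0xd ⇒ andi (RI)
  [9:6] rd=0 = %r0
  [5:0] imm=62 = $62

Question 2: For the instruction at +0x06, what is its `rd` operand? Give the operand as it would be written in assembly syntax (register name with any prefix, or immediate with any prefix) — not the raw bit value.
%r8

+0x06: 36 0c ⇒ word 0x360c (big)
  top 6b → 0xd → andi [RI]
  [9:6] rd=8 = %r8
  [5:0] imm=12 = $12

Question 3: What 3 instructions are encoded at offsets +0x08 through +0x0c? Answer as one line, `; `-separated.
bor %r4, %r8; cmp %r0, %r10; jnz $-14

off 0x08: read 4d 20 as big → 0x4d20
  op=0x4d20>>10=0x13 ⇒ bor (RR)
  [9:6] rd=4 = %r4
  [5:2] rs=8 = %r8
off 0x0a: read ec 28 as big → 0xec28
  op=0xec28>>10=0x3b ⇒ cmp (RR)
  [9:6] rd=0 = %r0
  [5:2] rs=10 = %r10
off 0x0c: read 53 f2 as big → 0x53f2
  op=0x53f2>>10=0x14 ⇒ jnz (J)
  [9:0] imm=1010 (s10→-14) = $-14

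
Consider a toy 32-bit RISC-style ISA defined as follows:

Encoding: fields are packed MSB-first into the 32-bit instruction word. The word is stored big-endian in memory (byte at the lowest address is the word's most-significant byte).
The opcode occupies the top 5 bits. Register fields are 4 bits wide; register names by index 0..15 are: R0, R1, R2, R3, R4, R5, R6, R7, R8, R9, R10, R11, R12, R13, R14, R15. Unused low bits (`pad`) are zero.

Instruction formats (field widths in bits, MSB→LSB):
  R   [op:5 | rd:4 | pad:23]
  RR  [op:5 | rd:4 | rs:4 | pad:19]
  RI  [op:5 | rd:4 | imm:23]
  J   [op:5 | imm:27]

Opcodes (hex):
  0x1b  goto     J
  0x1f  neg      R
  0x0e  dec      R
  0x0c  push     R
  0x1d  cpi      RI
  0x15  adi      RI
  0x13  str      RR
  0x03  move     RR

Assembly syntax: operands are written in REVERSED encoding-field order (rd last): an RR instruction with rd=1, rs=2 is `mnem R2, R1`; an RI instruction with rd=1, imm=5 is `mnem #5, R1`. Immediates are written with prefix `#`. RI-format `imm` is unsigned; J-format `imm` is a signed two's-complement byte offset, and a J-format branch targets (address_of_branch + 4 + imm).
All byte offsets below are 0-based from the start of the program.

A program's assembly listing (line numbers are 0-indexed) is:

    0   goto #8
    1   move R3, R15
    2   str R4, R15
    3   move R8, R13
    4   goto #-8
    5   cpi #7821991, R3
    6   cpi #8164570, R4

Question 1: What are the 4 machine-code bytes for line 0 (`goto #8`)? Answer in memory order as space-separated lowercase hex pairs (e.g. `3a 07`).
d8 00 00 08

0. goto fields op=0x1b:5|imm=8:27 → word d8000008h → d8 00 00 08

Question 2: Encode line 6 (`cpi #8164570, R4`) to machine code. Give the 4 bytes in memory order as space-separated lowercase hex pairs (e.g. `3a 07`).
ea 7c 94 da

6. cpi fields op=0x1d:5|rd=4:4|imm=8164570:23 → word ea7c94dah → ea 7c 94 da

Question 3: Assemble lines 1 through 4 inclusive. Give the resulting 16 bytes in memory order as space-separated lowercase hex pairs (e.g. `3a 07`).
1f 98 00 00 9f a0 00 00 1e c0 00 00 df ff ff f8

1. move fields op=0x3:5|rd=15:4|rs=3:4|pad=0:19 → word 1f980000h → 1f 98 00 00
2. str fields op=0x13:5|rd=15:4|rs=4:4|pad=0:19 → word 9fa00000h → 9f a0 00 00
3. move fields op=0x3:5|rd=13:4|rs=8:4|pad=0:19 → word 1ec00000h → 1e c0 00 00
4. goto fields op=0x1b:5|imm=-8:27 → word dffffff8h → df ff ff f8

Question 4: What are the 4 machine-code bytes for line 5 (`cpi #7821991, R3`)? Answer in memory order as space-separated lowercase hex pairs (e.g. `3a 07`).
5. cpi fields op=0x1d:5|rd=3:4|imm=7821991:23 → word e9f75aa7h → e9 f7 5a a7

e9 f7 5a a7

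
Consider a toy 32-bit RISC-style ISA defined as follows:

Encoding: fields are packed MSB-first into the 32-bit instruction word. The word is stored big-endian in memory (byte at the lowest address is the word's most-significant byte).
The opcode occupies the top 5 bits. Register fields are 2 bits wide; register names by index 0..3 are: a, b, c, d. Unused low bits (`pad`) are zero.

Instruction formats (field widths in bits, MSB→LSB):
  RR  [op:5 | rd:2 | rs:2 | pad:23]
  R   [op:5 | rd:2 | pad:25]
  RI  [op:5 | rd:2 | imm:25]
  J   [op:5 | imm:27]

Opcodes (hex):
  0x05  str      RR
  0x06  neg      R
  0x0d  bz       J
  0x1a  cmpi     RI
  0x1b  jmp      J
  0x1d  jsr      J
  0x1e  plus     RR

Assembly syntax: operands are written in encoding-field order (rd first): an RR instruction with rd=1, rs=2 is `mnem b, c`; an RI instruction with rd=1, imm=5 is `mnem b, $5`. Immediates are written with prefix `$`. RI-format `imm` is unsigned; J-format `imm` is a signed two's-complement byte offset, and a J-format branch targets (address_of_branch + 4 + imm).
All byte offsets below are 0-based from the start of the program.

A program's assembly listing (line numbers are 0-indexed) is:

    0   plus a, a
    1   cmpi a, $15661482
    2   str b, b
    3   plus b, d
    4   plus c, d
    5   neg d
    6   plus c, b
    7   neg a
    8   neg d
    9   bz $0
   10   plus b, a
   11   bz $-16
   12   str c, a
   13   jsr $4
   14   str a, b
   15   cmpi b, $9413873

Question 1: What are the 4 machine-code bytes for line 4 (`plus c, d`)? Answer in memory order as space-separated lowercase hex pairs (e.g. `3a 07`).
line 4 (plus): pack op=0x1e:5|rd=2:2|rs=3:2|pad=0:23 = 0xf5800000; big→ f5 80 00 00

f5 80 00 00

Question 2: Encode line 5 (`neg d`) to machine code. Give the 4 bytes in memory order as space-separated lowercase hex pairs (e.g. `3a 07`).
5. neg fields op=0x6:5|rd=3:2|pad=0:25 → word 36000000h → 36 00 00 00

36 00 00 00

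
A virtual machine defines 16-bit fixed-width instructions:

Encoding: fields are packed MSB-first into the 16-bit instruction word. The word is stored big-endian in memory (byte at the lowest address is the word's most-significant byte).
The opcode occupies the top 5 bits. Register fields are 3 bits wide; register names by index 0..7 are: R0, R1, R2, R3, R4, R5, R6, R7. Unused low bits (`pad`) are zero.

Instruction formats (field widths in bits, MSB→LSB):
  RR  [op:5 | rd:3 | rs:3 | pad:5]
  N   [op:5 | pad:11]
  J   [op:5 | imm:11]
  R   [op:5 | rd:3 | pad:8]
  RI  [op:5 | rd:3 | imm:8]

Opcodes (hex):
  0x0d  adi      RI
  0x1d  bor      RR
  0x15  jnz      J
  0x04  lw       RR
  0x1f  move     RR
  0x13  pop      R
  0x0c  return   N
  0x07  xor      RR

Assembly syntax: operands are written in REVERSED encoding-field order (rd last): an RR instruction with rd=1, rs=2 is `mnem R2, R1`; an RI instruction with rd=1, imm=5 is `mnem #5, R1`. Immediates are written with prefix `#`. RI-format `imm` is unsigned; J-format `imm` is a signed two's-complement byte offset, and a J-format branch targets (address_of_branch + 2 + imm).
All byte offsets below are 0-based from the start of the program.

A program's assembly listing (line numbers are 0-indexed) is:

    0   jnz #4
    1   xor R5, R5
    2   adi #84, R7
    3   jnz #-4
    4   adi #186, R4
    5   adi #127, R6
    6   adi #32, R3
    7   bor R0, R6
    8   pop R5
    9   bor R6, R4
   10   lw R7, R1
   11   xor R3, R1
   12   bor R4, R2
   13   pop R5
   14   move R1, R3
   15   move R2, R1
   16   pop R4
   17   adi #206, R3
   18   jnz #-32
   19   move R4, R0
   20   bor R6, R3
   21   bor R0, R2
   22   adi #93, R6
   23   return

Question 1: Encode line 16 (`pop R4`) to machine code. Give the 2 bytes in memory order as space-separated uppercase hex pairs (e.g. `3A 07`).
9C 00

line 16 (pop): pack op=0x13:5|rd=4:3|pad=0:8 = 0x9c00; big→ 9c 00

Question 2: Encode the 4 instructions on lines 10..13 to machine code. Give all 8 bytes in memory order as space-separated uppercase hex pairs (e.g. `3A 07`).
10. lw fields op=0x4:5|rd=1:3|rs=7:3|pad=0:5 → word 21e0h → 21 e0
11. xor fields op=0x7:5|rd=1:3|rs=3:3|pad=0:5 → word 3960h → 39 60
12. bor fields op=0x1d:5|rd=2:3|rs=4:3|pad=0:5 → word ea80h → ea 80
13. pop fields op=0x13:5|rd=5:3|pad=0:8 → word 9d00h → 9d 00

21 E0 39 60 EA 80 9D 00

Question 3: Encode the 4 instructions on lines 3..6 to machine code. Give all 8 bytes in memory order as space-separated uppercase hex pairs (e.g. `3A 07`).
AF FC 6C BA 6E 7F 6B 20

3. jnz fields op=0x15:5|imm=-4:11 → word affch → af fc
4. adi fields op=0xd:5|rd=4:3|imm=186:8 → word 6cbah → 6c ba
5. adi fields op=0xd:5|rd=6:3|imm=127:8 → word 6e7fh → 6e 7f
6. adi fields op=0xd:5|rd=3:3|imm=32:8 → word 6b20h → 6b 20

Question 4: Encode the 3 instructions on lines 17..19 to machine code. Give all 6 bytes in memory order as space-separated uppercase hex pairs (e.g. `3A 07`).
L17: adi op=0xd:5|rd=3:3|imm=206:8 ⇒ 0x6bce ⇒ big 6b ce
L18: jnz op=0x15:5|imm=-32:11 ⇒ 0xafe0 ⇒ big af e0
L19: move op=0x1f:5|rd=0:3|rs=4:3|pad=0:5 ⇒ 0xf880 ⇒ big f8 80

6B CE AF E0 F8 80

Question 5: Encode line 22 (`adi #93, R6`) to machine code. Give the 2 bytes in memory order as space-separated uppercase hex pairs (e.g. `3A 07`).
6E 5D

22. adi fields op=0xd:5|rd=6:3|imm=93:8 → word 6e5dh → 6e 5d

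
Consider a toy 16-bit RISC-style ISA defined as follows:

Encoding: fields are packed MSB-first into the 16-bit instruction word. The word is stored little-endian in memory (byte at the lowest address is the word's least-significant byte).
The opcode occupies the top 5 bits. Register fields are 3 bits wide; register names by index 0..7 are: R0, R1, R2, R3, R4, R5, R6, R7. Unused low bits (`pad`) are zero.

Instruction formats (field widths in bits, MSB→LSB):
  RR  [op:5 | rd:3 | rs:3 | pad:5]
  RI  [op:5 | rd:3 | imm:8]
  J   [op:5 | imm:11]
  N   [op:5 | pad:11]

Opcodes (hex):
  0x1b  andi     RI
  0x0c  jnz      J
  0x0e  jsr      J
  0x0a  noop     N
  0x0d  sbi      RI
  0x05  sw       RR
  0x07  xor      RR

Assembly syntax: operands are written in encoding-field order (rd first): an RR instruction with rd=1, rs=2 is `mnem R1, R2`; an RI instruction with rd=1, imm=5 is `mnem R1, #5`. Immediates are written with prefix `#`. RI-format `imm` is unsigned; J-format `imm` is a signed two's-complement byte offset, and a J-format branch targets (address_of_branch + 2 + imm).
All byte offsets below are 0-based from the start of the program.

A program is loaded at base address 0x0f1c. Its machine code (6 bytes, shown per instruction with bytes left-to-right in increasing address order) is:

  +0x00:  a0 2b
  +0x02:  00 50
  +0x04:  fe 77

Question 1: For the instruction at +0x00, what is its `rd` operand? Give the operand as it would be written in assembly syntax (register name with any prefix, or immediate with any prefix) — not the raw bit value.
off 0x00: read a0 2b as little → 0x2ba0
  op=0x2ba0>>11=0x5 ⇒ sw (RR)
  [10:8] rd=3 = R3
  [7:5] rs=5 = R5

R3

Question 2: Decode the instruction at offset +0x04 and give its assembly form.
[04] fe 77 → 0x77fe
  top 5b → 0xe → jsr [J]
  [10:0] imm=2046 (s11→-2) = #-2

jsr #-2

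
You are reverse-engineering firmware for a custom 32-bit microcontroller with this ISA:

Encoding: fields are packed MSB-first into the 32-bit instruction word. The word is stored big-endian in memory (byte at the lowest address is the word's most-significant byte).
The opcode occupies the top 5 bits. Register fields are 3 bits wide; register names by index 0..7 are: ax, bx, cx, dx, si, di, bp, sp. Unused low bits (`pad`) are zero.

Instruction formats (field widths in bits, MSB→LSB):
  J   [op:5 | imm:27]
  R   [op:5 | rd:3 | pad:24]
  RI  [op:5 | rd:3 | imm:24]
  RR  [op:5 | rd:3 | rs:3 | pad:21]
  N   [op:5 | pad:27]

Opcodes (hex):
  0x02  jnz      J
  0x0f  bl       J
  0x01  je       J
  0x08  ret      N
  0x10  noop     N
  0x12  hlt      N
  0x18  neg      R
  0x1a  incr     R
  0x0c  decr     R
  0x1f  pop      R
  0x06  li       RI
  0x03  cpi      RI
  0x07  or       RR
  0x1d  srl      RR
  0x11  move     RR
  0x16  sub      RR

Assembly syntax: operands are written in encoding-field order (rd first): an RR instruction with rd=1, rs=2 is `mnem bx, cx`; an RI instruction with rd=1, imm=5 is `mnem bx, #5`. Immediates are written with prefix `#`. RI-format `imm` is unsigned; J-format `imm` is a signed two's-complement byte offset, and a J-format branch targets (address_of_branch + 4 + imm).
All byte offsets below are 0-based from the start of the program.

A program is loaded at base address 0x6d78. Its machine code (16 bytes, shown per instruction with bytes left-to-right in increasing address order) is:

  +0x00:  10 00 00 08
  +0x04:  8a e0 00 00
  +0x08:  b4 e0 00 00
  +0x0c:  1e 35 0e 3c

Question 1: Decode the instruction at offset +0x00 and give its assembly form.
jnz #8

[00] 10 00 00 08 → 0x10000008
  top 5b → 0x2 → jnz [J]
  imm: (w>>0)&0x7ffffff=0x8 → #8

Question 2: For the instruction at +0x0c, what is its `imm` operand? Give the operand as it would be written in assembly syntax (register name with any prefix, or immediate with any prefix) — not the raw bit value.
#3477052

off 0x0c: read 1e 35 0e 3c as big → 0x1e350e3c
  op=0x1e350e3c>>27=0x3 ⇒ cpi (RI)
  [26:24] rd=6 = bp
  [23:0] imm=3477052 = #3477052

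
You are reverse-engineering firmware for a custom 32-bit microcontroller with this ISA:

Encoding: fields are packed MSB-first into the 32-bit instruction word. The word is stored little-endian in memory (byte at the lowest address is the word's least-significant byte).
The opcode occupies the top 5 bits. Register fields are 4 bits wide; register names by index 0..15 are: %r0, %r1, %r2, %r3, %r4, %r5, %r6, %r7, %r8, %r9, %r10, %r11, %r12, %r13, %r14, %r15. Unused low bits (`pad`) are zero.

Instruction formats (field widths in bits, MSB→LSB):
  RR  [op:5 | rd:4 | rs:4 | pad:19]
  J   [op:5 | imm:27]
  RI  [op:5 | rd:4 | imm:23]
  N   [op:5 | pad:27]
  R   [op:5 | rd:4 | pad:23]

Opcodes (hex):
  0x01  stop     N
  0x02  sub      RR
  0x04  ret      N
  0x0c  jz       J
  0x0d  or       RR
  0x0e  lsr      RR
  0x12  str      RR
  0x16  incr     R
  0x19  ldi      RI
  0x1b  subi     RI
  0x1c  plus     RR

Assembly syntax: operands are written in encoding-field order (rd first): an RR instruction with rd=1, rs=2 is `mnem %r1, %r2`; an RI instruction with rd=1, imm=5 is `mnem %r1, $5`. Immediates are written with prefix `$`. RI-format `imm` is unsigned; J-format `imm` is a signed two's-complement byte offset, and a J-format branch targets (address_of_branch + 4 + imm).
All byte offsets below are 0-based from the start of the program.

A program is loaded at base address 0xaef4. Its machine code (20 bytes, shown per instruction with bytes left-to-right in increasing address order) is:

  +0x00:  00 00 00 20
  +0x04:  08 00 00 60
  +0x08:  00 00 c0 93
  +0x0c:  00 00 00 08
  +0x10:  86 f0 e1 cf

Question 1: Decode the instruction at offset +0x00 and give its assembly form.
@+00  little-endian(00 00 00 20) = 0x20000000
  top 5b → 0x4 → ret [N]

ret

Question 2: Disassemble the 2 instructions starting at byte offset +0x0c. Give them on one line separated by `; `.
stop; ldi %r15, $6418566

+0x0c: 00 00 00 08 ⇒ word 0x08000000 (little)
  opcode bits[31:27]=0x1: stop/N
+0x10: 86 f0 e1 cf ⇒ word 0xcfe1f086 (little)
  opcode bits[31:27]=0x19: ldi/RI
  rd: (w>>23)&0xf=0xf → %r15
  imm: (w>>0)&0x7fffff=0x61f086 → $6418566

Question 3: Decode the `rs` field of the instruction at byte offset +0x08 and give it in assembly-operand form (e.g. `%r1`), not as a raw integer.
[08] 00 00 c0 93 → 0x93c00000
  top 5b → 0x12 → str [RR]
  rd: (w>>23)&0xf=0x7 → %r7
  rs: (w>>19)&0xf=0x8 → %r8

%r8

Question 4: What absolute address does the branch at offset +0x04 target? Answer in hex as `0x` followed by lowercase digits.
+0x04: 08 00 00 60 ⇒ word 0x60000008 (little)
  op=0x60000008>>27=0xc ⇒ jz (J)
  imm@[26:0]=0x8 ⇒ $8
  target = base 0xaef4 + off 0x04 + 4 + imm 8 = 0xaf04

0xaf04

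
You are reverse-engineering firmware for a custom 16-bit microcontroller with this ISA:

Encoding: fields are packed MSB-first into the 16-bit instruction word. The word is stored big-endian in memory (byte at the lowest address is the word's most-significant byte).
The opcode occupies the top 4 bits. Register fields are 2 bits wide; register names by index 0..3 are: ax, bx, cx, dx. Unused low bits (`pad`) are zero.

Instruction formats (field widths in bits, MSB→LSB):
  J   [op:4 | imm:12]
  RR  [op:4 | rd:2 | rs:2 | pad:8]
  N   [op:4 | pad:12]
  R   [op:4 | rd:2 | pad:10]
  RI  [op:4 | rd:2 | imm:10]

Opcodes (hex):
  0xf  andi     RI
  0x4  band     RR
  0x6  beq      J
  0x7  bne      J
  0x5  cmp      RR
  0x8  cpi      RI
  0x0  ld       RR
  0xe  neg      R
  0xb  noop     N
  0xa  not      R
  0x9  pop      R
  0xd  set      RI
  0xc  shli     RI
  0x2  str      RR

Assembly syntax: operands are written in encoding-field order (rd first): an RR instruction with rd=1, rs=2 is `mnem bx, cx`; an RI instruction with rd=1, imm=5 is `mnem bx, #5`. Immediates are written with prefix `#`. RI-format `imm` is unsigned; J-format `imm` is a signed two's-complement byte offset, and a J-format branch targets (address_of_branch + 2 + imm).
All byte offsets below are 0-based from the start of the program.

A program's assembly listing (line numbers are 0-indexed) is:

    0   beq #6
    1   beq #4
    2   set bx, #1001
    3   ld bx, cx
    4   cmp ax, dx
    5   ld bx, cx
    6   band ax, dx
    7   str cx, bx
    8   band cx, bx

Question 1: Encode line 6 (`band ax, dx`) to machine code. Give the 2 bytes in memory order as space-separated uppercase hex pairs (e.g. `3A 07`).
43 00

line 6 (band): pack op=0x4:4|rd=0:2|rs=3:2|pad=0:8 = 0x4300; big→ 43 00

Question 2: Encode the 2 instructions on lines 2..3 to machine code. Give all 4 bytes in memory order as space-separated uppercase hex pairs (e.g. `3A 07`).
D7 E9 06 00

line 2 (set): pack op=0xd:4|rd=1:2|imm=1001:10 = 0xd7e9; big→ d7 e9
line 3 (ld): pack op=0x0:4|rd=1:2|rs=2:2|pad=0:8 = 0x0600; big→ 06 00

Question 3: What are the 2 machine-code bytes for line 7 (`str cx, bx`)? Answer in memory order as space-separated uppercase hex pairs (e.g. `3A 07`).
L7: str op=0x2:4|rd=2:2|rs=1:2|pad=0:8 ⇒ 0x2900 ⇒ big 29 00

29 00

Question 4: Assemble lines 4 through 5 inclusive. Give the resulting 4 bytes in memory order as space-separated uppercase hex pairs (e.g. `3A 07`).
53 00 06 00

L4: cmp op=0x5:4|rd=0:2|rs=3:2|pad=0:8 ⇒ 0x5300 ⇒ big 53 00
L5: ld op=0x0:4|rd=1:2|rs=2:2|pad=0:8 ⇒ 0x0600 ⇒ big 06 00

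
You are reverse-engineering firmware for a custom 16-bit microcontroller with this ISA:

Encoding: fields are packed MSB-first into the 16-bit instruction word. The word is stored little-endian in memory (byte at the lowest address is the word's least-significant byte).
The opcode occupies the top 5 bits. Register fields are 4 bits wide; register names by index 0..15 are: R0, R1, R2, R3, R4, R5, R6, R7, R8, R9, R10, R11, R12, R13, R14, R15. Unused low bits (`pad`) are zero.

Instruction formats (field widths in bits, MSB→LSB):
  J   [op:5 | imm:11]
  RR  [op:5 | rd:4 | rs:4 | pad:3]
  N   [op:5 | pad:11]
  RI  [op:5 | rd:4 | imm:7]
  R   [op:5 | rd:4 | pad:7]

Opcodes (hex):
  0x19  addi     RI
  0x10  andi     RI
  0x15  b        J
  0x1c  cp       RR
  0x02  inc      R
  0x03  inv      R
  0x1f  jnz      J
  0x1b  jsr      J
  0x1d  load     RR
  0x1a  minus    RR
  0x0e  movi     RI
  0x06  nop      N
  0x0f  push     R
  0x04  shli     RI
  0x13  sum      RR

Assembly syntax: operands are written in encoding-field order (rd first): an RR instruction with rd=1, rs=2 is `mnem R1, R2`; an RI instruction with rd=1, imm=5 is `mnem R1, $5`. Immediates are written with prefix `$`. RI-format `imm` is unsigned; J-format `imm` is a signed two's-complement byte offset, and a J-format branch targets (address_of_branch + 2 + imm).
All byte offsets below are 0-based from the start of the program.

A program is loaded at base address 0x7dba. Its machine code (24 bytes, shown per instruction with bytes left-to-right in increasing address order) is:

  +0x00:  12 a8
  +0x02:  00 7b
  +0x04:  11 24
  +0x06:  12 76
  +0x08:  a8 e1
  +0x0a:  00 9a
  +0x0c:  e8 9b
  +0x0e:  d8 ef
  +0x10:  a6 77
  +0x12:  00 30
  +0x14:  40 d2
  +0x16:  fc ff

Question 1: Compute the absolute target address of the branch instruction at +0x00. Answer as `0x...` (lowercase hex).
@+00  little-endian(12 a8) = 0xa812
  opcode bits[15:11]=0x15: b/J
  imm: (w>>0)&0x7ff=0x12 → $18
  target = base 0x7dba + off 0x00 + 2 + imm 18 = 0x7dce

0x7dce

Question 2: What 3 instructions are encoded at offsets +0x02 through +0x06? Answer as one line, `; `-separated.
@+02  little-endian(00 7b) = 0x7b00
  opcode bits[15:11]=0xf: push/R
  [10:7] rd=6 = R6
@+04  little-endian(11 24) = 0x2411
  opcode bits[15:11]=0x4: shli/RI
  [10:7] rd=8 = R8
  [6:0] imm=17 = $17
@+06  little-endian(12 76) = 0x7612
  opcode bits[15:11]=0xe: movi/RI
  [10:7] rd=12 = R12
  [6:0] imm=18 = $18

push R6; shli R8, $17; movi R12, $18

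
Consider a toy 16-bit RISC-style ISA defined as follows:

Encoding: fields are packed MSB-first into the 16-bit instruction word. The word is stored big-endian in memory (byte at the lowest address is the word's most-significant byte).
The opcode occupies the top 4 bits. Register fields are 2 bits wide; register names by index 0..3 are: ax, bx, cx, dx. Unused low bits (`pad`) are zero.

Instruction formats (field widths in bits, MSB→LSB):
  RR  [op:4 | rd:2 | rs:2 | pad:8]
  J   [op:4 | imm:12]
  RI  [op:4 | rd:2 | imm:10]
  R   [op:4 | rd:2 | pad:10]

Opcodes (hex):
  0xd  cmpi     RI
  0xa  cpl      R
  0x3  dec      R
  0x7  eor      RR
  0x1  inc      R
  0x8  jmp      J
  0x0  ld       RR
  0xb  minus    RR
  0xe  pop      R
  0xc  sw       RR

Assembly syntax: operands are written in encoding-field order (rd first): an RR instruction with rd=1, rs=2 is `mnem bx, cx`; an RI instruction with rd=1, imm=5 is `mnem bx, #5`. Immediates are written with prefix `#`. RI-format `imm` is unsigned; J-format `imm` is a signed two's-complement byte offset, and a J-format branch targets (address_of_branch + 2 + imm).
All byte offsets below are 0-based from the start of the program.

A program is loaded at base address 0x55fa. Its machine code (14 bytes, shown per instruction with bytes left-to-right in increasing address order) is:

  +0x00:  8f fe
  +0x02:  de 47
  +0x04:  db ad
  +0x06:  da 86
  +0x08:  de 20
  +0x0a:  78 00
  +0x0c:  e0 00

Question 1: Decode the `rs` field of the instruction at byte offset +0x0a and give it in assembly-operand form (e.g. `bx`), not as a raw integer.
ax

@+0a  big-endian(78 00) = 0x7800
  opcode bits[15:12]=0x7: eor/RR
  rd@[11:10]=0x2 ⇒ cx
  rs@[9:8]=0x0 ⇒ ax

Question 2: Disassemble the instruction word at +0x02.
cmpi dx, #583

@+02  big-endian(de 47) = 0xde47
  top 4b → 0xd → cmpi [RI]
  rd: (w>>10)&0x3=0x3 → dx
  imm: (w>>0)&0x3ff=0x247 → #583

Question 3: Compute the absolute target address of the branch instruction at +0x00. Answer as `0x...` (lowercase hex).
@+00  big-endian(8f fe) = 0x8ffe
  op=0x8ffe>>12=0x8 ⇒ jmp (J)
  imm@[11:0]=0xffe (s12→-2) ⇒ #-2
  target = base 0x55fa + off 0x00 + 2 + imm -2 = 0x55fa

0x55fa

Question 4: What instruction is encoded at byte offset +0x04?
off 0x04: read db ad as big → 0xdbad
  top 4b → 0xd → cmpi [RI]
  rd: (w>>10)&0x3=0x2 → cx
  imm: (w>>0)&0x3ff=0x3ad → #941

cmpi cx, #941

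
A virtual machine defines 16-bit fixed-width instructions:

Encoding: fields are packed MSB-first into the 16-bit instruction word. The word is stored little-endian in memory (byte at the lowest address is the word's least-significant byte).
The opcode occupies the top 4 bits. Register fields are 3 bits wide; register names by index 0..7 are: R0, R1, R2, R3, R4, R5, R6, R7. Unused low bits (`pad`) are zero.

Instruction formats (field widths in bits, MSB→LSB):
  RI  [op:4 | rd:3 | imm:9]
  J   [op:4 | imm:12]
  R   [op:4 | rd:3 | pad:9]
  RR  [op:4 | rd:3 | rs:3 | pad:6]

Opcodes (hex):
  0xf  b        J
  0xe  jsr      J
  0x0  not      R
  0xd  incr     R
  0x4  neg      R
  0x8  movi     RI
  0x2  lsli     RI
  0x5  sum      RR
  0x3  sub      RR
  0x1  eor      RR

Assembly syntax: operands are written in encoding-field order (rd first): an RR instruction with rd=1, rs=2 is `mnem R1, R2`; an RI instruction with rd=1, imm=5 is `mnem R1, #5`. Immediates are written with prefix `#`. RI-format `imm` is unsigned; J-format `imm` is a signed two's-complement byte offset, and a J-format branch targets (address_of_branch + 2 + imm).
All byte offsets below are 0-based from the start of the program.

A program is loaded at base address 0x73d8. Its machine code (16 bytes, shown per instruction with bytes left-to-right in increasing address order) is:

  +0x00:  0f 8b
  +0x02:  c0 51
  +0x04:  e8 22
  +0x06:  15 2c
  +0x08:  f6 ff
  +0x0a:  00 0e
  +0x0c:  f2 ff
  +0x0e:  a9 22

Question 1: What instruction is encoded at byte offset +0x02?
@+02  little-endian(c0 51) = 0x51c0
  op=0x51c0>>12=0x5 ⇒ sum (RR)
  [11:9] rd=0 = R0
  [8:6] rs=7 = R7

sum R0, R7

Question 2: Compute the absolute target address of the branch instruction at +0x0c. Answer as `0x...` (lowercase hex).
0x73d8

+0x0c: f2 ff ⇒ word 0xfff2 (little)
  opcode bits[15:12]=0xf: b/J
  [11:0] imm=4082 (s12→-14) = #-14
  target = base 0x73d8 + off 0x0c + 2 + imm -14 = 0x73d8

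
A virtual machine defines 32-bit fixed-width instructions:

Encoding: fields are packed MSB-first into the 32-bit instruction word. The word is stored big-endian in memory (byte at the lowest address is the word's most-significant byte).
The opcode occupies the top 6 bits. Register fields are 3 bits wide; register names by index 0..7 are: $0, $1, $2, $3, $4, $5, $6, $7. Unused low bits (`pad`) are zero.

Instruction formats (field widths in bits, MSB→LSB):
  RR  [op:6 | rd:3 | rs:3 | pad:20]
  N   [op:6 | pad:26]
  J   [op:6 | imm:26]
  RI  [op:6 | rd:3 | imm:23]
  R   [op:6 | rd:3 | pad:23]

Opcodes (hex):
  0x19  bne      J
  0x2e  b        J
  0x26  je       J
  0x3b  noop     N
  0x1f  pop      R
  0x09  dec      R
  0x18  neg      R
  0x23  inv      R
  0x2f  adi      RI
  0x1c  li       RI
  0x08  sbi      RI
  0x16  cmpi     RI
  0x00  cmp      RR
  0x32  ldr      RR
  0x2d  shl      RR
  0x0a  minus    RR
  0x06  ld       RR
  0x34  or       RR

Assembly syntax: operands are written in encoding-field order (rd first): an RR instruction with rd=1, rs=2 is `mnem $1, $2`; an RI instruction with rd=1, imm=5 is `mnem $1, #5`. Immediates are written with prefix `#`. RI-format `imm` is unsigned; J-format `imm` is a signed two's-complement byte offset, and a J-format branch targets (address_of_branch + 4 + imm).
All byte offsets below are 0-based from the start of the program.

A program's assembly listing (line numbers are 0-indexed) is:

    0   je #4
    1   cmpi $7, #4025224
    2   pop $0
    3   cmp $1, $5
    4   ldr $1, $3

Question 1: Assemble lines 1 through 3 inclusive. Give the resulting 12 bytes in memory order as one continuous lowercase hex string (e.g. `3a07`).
1. cmpi fields op=0x16:6|rd=7:3|imm=4025224:23 → word 5bbd6b88h → 5b bd 6b 88
2. pop fields op=0x1f:6|rd=0:3|pad=0:23 → word 7c000000h → 7c 00 00 00
3. cmp fields op=0x0:6|rd=1:3|rs=5:3|pad=0:20 → word 00d00000h → 00 d0 00 00

5bbd6b887c00000000d00000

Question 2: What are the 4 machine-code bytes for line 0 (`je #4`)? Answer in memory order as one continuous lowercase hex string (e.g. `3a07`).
L0: je op=0x26:6|imm=4:26 ⇒ 0x98000004 ⇒ big 98 00 00 04

98000004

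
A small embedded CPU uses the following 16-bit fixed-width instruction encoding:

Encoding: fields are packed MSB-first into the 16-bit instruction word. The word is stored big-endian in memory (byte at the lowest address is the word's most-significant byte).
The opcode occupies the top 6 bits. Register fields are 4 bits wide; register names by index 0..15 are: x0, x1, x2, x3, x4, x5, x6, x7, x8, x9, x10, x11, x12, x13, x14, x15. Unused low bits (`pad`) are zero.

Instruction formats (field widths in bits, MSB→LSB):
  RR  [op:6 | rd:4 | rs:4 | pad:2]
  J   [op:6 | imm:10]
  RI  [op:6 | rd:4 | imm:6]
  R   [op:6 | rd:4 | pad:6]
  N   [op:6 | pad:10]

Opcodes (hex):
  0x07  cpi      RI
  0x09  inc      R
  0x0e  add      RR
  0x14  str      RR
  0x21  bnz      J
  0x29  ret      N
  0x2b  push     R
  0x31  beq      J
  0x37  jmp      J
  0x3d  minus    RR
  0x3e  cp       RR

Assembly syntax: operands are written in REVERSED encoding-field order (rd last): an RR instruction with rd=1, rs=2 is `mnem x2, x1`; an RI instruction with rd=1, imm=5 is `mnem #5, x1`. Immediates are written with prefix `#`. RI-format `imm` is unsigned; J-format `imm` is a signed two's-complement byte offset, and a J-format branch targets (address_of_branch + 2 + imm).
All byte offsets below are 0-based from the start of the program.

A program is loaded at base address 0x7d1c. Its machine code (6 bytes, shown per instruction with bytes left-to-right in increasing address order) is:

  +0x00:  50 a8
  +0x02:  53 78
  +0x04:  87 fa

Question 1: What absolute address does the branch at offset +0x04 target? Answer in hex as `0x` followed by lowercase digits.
[04] 87 fa → 0x87fa
  op=0x87fa>>10=0x21 ⇒ bnz (J)
  imm: (w>>0)&0x3ff=0x3fa (s10→-6) → #-6
  target = base 0x7d1c + off 0x04 + 2 + imm -6 = 0x7d1c

0x7d1c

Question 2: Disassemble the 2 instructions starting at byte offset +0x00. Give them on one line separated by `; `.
str x10, x2; str x14, x13

@+00  big-endian(50 a8) = 0x50a8
  opcode bits[15:10]=0x14: str/RR
  [9:6] rd=2 = x2
  [5:2] rs=10 = x10
@+02  big-endian(53 78) = 0x5378
  opcode bits[15:10]=0x14: str/RR
  [9:6] rd=13 = x13
  [5:2] rs=14 = x14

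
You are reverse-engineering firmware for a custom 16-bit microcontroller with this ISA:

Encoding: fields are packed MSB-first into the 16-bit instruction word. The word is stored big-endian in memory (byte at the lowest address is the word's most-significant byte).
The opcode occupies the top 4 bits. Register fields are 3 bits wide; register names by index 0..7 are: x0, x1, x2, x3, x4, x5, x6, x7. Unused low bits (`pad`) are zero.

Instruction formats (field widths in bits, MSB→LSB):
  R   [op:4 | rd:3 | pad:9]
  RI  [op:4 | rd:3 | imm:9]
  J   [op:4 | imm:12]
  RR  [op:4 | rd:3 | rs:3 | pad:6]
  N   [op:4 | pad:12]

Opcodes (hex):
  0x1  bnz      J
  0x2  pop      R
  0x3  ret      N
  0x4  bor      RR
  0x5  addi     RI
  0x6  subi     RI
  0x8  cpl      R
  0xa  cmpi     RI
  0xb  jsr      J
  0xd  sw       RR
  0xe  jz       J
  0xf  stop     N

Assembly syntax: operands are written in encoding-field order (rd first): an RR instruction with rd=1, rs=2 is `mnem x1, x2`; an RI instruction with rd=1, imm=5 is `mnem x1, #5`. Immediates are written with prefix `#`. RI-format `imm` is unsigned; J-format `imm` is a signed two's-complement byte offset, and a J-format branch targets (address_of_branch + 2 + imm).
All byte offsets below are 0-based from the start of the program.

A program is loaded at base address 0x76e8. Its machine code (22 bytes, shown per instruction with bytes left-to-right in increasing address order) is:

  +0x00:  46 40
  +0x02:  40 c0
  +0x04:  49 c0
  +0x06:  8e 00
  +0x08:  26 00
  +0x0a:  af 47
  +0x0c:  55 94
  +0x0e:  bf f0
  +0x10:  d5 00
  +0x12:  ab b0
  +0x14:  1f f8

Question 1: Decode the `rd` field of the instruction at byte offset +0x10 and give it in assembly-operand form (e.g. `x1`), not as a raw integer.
+0x10: d5 00 ⇒ word 0xd500 (big)
  op=0xd500>>12=0xd ⇒ sw (RR)
  rd@[11:9]=0x2 ⇒ x2
  rs@[8:6]=0x4 ⇒ x4

x2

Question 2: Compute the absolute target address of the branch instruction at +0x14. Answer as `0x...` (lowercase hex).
@+14  big-endian(1f f8) = 0x1ff8
  op=0x1ff8>>12=0x1 ⇒ bnz (J)
  imm: (w>>0)&0xfff=0xff8 (s12→-8) → #-8
  target = base 0x76e8 + off 0x14 + 2 + imm -8 = 0x76f6

0x76f6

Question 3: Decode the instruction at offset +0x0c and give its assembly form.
[0c] 55 94 → 0x5594
  opcode bits[15:12]=0x5: addi/RI
  [11:9] rd=2 = x2
  [8:0] imm=404 = #404

addi x2, #404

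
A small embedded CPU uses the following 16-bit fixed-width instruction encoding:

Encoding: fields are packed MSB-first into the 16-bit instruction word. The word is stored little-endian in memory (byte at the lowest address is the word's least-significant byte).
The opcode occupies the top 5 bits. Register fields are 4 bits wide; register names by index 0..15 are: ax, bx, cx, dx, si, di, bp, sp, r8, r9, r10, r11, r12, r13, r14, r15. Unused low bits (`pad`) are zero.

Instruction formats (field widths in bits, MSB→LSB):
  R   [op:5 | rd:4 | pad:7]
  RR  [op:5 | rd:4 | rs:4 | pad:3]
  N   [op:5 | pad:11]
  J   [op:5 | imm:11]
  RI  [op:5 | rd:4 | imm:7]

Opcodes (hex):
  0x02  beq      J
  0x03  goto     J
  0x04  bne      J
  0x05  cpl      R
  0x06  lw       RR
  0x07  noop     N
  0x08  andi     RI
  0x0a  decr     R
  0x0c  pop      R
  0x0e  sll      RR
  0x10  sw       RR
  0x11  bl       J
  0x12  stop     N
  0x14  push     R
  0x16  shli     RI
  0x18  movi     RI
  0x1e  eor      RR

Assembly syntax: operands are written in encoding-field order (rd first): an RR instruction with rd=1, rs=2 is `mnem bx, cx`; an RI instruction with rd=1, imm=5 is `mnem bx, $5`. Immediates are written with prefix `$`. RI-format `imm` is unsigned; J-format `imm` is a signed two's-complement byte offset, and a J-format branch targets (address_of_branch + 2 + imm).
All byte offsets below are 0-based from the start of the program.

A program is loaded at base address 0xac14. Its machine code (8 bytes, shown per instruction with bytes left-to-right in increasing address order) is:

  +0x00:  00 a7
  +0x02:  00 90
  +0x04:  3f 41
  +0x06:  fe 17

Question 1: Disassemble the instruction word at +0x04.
[04] 3f 41 → 0x413f
  top 5b → 0x8 → andi [RI]
  rd@[10:7]=0x2 ⇒ cx
  imm@[6:0]=0x3f ⇒ $63

andi cx, $63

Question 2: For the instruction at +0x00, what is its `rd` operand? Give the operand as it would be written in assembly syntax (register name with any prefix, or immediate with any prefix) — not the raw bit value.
r14

@+00  little-endian(00 a7) = 0xa700
  opcode bits[15:11]=0x14: push/R
  rd@[10:7]=0xe ⇒ r14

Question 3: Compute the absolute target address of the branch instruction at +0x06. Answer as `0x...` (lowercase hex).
0xac1a

off 0x06: read fe 17 as little → 0x17fe
  opcode bits[15:11]=0x2: beq/J
  [10:0] imm=2046 (s11→-2) = $-2
  target = base 0xac14 + off 0x06 + 2 + imm -2 = 0xac1a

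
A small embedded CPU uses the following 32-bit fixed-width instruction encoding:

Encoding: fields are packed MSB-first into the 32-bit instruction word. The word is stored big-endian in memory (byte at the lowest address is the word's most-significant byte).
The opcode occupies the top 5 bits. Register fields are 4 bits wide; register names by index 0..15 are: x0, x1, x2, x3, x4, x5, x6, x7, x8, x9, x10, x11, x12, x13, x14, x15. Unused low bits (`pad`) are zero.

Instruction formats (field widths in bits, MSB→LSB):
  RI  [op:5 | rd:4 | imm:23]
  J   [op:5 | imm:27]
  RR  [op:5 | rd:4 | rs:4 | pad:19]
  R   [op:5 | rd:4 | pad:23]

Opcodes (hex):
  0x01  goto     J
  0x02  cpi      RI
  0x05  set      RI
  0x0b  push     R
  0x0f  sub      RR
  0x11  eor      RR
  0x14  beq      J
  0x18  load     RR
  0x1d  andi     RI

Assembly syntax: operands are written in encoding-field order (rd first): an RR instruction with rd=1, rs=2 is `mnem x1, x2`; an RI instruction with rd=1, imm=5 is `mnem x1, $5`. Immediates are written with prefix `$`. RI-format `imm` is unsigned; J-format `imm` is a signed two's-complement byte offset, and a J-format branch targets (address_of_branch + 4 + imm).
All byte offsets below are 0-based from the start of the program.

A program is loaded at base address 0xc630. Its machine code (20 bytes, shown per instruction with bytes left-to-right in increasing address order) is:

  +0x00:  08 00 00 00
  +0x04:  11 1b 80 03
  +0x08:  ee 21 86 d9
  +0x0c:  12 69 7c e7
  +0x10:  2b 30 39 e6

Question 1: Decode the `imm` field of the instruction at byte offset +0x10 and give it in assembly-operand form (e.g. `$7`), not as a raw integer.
[10] 2b 30 39 e6 → 0x2b3039e6
  top 5b → 0x5 → set [RI]
  rd: (w>>23)&0xf=0x6 → x6
  imm: (w>>0)&0x7fffff=0x3039e6 → $3160550

$3160550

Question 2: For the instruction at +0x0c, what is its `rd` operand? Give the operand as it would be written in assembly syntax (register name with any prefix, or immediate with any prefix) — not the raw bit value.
x4

@+0c  big-endian(12 69 7c e7) = 0x12697ce7
  opcode bits[31:27]=0x2: cpi/RI
  rd: (w>>23)&0xf=0x4 → x4
  imm: (w>>0)&0x7fffff=0x697ce7 → $6913255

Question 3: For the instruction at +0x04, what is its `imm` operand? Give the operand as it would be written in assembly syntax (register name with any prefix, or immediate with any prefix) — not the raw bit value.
$1802243

@+04  big-endian(11 1b 80 03) = 0x111b8003
  top 5b → 0x2 → cpi [RI]
  rd@[26:23]=0x2 ⇒ x2
  imm@[22:0]=0x1b8003 ⇒ $1802243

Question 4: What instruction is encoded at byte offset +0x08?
[08] ee 21 86 d9 → 0xee2186d9
  op=0xee2186d9>>27=0x1d ⇒ andi (RI)
  rd@[26:23]=0xc ⇒ x12
  imm@[22:0]=0x2186d9 ⇒ $2197209

andi x12, $2197209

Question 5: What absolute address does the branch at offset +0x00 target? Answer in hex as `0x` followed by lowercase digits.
0xc634

[00] 08 00 00 00 → 0x08000000
  op=0x08000000>>27=0x1 ⇒ goto (J)
  imm@[26:0]=0x0 ⇒ $0
  target = base 0xc630 + off 0x00 + 4 + imm 0 = 0xc634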